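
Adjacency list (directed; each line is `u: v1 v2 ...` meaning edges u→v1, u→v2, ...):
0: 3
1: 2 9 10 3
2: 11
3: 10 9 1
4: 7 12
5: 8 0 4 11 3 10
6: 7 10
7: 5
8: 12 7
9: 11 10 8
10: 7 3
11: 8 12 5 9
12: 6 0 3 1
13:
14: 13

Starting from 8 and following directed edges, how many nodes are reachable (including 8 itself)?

BFS from 8 visits: 8, 7, 12, 5, 0, 1, 3, 6, 4, 10, 11, 2, 9
Reachable nodes: 13 of 15 total.

13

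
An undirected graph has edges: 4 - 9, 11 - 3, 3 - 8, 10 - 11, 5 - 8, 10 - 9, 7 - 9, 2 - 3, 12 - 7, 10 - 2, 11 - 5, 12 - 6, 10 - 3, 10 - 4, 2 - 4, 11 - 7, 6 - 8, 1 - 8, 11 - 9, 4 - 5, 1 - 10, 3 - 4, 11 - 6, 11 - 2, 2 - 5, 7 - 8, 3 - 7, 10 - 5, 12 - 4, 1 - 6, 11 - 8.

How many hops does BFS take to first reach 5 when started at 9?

Level 0: 9
Level 1: 4, 7, 10, 11
Level 2: 1, 2, 3, 5, 6, 8, 12
5 first appears at level 2.

2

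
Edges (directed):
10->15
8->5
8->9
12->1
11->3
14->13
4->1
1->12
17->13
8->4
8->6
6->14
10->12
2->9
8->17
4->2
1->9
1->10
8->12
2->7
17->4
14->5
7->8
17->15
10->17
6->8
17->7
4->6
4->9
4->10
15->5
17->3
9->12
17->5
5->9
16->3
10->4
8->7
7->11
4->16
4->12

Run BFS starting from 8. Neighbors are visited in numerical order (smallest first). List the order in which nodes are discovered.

8, 4, 5, 6, 7, 9, 12, 17, 1, 2, 10, 16, 14, 11, 3, 13, 15

Visit 8; enqueue 4, 5, 6, 7, 9, 12, 17 → queue [4, 5, 6, 7, 9, 12, 17]
Visit 4; enqueue 1, 2, 10, 16 → queue [5, 6, 7, 9, 12, 17, 1, 2, 10, 16]
Visit 5 → queue [6, 7, 9, 12, 17, 1, 2, 10, 16]
Visit 6; enqueue 14 → queue [7, 9, 12, 17, 1, 2, 10, 16, 14]
Visit 7; enqueue 11 → queue [9, 12, 17, 1, 2, 10, 16, 14, 11]
Visit 9 → queue [12, 17, 1, 2, 10, 16, 14, 11]
Visit 12 → queue [17, 1, 2, 10, 16, 14, 11]
Visit 17; enqueue 3, 13, 15 → queue [1, 2, 10, 16, 14, 11, 3, 13, 15]
Visit 1 → queue [2, 10, 16, 14, 11, 3, 13, 15]
Visit 2 → queue [10, 16, 14, 11, 3, 13, 15]
Visit 10 → queue [16, 14, 11, 3, 13, 15]
Visit 16 → queue [14, 11, 3, 13, 15]
Visit 14 → queue [11, 3, 13, 15]
Visit 11 → queue [3, 13, 15]
Visit 3 → queue [13, 15]
Visit 13 → queue [15]
Visit 15 → queue []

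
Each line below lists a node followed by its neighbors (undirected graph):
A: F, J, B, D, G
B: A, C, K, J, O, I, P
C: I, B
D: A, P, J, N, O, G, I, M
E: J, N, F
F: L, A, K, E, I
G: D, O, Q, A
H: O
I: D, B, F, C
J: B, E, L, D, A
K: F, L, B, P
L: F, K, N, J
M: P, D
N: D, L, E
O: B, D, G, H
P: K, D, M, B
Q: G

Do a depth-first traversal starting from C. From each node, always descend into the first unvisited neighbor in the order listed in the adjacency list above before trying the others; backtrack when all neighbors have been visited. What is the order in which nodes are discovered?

Visit C
C → I
I → D
D → A
A → F
F → L
L → K
K → B
B → J
J → E
E → N
B → O
O → G
G → Q
O → H
B → P
P → M

C → I → D → A → F → L → K → B → J → E → N → O → G → Q → H → P → M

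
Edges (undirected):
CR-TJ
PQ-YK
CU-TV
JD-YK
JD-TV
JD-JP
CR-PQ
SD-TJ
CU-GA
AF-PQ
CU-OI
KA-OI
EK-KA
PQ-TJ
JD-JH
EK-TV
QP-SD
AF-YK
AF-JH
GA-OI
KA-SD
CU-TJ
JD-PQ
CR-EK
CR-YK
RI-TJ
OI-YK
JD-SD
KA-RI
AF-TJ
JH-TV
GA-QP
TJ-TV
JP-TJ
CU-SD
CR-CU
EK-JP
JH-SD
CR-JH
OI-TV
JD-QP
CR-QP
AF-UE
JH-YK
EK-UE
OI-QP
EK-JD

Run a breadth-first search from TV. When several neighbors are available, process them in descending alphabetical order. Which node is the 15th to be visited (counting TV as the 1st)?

QP

Visit TV; enqueue TJ, OI, JH, JD, EK, CU → queue [TJ, OI, JH, JD, EK, CU]
Visit TJ; enqueue SD, RI, PQ, JP, CR, AF → queue [OI, JH, JD, EK, CU, SD, RI, PQ, JP, CR, AF]
Visit OI; enqueue YK, QP, KA, GA → queue [JH, JD, EK, CU, SD, RI, PQ, JP, CR, AF, YK, QP, KA, GA]
Visit JH → queue [JD, EK, CU, SD, RI, PQ, JP, CR, AF, YK, QP, KA, GA]
Visit JD → queue [EK, CU, SD, RI, PQ, JP, CR, AF, YK, QP, KA, GA]
Visit EK; enqueue UE → queue [CU, SD, RI, PQ, JP, CR, AF, YK, QP, KA, GA, UE]
Visit CU → queue [SD, RI, PQ, JP, CR, AF, YK, QP, KA, GA, UE]
Visit SD → queue [RI, PQ, JP, CR, AF, YK, QP, KA, GA, UE]
Visit RI → queue [PQ, JP, CR, AF, YK, QP, KA, GA, UE]
Visit PQ → queue [JP, CR, AF, YK, QP, KA, GA, UE]
Visit JP → queue [CR, AF, YK, QP, KA, GA, UE]
Visit CR → queue [AF, YK, QP, KA, GA, UE]
Visit AF → queue [YK, QP, KA, GA, UE]
Visit YK → queue [QP, KA, GA, UE]
Visit QP → queue [KA, GA, UE]
Visit KA → queue [GA, UE]
Visit GA → queue [UE]
Visit UE → queue []

Visit order: TV, TJ, OI, JH, JD, EK, CU, SD, RI, PQ, JP, CR, AF, YK, QP, KA, GA, UE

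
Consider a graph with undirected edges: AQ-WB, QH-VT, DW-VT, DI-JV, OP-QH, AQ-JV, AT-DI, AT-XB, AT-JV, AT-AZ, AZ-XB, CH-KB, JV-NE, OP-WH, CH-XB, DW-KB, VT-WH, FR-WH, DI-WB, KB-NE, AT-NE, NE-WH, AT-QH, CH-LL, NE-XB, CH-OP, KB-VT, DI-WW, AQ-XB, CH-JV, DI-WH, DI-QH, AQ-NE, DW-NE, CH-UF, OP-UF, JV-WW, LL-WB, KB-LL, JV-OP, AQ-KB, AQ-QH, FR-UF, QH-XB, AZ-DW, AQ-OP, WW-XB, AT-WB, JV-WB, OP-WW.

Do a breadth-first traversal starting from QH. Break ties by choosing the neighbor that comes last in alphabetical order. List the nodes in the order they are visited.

Visit QH; enqueue XB, VT, OP, DI, AT, AQ → queue [XB, VT, OP, DI, AT, AQ]
Visit XB; enqueue WW, NE, CH, AZ → queue [VT, OP, DI, AT, AQ, WW, NE, CH, AZ]
Visit VT; enqueue WH, KB, DW → queue [OP, DI, AT, AQ, WW, NE, CH, AZ, WH, KB, DW]
Visit OP; enqueue UF, JV → queue [DI, AT, AQ, WW, NE, CH, AZ, WH, KB, DW, UF, JV]
Visit DI; enqueue WB → queue [AT, AQ, WW, NE, CH, AZ, WH, KB, DW, UF, JV, WB]
Visit AT → queue [AQ, WW, NE, CH, AZ, WH, KB, DW, UF, JV, WB]
Visit AQ → queue [WW, NE, CH, AZ, WH, KB, DW, UF, JV, WB]
Visit WW → queue [NE, CH, AZ, WH, KB, DW, UF, JV, WB]
Visit NE → queue [CH, AZ, WH, KB, DW, UF, JV, WB]
Visit CH; enqueue LL → queue [AZ, WH, KB, DW, UF, JV, WB, LL]
Visit AZ → queue [WH, KB, DW, UF, JV, WB, LL]
Visit WH; enqueue FR → queue [KB, DW, UF, JV, WB, LL, FR]
Visit KB → queue [DW, UF, JV, WB, LL, FR]
Visit DW → queue [UF, JV, WB, LL, FR]
Visit UF → queue [JV, WB, LL, FR]
Visit JV → queue [WB, LL, FR]
Visit WB → queue [LL, FR]
Visit LL → queue [FR]
Visit FR → queue []

QH, XB, VT, OP, DI, AT, AQ, WW, NE, CH, AZ, WH, KB, DW, UF, JV, WB, LL, FR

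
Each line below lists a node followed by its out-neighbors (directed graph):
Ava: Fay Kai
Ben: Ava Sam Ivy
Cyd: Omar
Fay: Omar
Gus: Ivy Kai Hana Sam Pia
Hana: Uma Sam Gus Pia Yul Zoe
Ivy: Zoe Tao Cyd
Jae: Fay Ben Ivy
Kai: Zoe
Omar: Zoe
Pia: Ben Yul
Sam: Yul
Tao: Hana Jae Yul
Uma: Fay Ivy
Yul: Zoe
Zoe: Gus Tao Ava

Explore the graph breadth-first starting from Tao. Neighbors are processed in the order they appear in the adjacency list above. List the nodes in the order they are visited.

Visit Tao; enqueue Hana, Jae, Yul → queue [Hana, Jae, Yul]
Visit Hana; enqueue Uma, Sam, Gus, Pia, Zoe → queue [Jae, Yul, Uma, Sam, Gus, Pia, Zoe]
Visit Jae; enqueue Fay, Ben, Ivy → queue [Yul, Uma, Sam, Gus, Pia, Zoe, Fay, Ben, Ivy]
Visit Yul → queue [Uma, Sam, Gus, Pia, Zoe, Fay, Ben, Ivy]
Visit Uma → queue [Sam, Gus, Pia, Zoe, Fay, Ben, Ivy]
Visit Sam → queue [Gus, Pia, Zoe, Fay, Ben, Ivy]
Visit Gus; enqueue Kai → queue [Pia, Zoe, Fay, Ben, Ivy, Kai]
Visit Pia → queue [Zoe, Fay, Ben, Ivy, Kai]
Visit Zoe; enqueue Ava → queue [Fay, Ben, Ivy, Kai, Ava]
Visit Fay; enqueue Omar → queue [Ben, Ivy, Kai, Ava, Omar]
Visit Ben → queue [Ivy, Kai, Ava, Omar]
Visit Ivy; enqueue Cyd → queue [Kai, Ava, Omar, Cyd]
Visit Kai → queue [Ava, Omar, Cyd]
Visit Ava → queue [Omar, Cyd]
Visit Omar → queue [Cyd]
Visit Cyd → queue []

Tao Hana Jae Yul Uma Sam Gus Pia Zoe Fay Ben Ivy Kai Ava Omar Cyd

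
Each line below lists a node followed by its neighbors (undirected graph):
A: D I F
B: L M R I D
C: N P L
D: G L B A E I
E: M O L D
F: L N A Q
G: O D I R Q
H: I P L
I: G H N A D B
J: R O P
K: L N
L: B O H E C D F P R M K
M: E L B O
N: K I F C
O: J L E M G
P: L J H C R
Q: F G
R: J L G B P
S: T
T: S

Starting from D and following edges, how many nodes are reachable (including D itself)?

18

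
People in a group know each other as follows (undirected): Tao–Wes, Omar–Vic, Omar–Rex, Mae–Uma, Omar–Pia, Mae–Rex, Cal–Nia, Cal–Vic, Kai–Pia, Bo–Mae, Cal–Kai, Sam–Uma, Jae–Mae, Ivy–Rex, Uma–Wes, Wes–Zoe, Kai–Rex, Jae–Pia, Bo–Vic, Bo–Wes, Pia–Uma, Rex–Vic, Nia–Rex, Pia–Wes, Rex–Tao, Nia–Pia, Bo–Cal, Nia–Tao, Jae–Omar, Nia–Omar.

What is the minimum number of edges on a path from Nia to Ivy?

Level 0: Nia
Level 1: Cal, Omar, Pia, Rex, Tao
Level 2: Bo, Ivy, Jae, Kai, Mae, Uma, Vic, Wes
Level 3: Sam, Zoe
Ivy first appears at level 2.

2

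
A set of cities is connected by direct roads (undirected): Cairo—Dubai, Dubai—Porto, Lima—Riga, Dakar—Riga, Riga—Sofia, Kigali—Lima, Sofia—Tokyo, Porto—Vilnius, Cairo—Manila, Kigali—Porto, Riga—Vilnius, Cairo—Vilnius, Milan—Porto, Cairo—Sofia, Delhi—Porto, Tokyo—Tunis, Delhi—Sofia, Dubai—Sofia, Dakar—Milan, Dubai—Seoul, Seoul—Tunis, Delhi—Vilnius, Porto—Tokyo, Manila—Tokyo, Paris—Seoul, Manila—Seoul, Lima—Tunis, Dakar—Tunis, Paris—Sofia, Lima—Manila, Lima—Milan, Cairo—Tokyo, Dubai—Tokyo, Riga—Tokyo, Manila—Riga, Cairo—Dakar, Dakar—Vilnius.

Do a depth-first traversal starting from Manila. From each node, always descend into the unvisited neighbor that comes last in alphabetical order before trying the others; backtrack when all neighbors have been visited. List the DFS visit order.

Manila, Tokyo, Tunis, Seoul, Paris, Sofia, Riga, Vilnius, Porto, Milan, Lima, Kigali, Dakar, Cairo, Dubai, Delhi

Visit Manila
Manila → Tokyo
Tokyo → Tunis
Tunis → Seoul
Seoul → Paris
Paris → Sofia
Sofia → Riga
Riga → Vilnius
Vilnius → Porto
Porto → Milan
Milan → Lima
Lima → Kigali
Milan → Dakar
Dakar → Cairo
Cairo → Dubai
Porto → Delhi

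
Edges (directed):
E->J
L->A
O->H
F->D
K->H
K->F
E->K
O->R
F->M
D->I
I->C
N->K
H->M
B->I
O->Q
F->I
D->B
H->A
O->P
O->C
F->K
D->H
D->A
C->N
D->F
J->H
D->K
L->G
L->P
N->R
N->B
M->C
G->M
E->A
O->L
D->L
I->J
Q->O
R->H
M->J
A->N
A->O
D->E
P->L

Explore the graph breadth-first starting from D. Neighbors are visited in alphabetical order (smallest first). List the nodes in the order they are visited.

Visit D; enqueue A, B, E, F, H, I, K, L → queue [A, B, E, F, H, I, K, L]
Visit A; enqueue N, O → queue [B, E, F, H, I, K, L, N, O]
Visit B → queue [E, F, H, I, K, L, N, O]
Visit E; enqueue J → queue [F, H, I, K, L, N, O, J]
Visit F; enqueue M → queue [H, I, K, L, N, O, J, M]
Visit H → queue [I, K, L, N, O, J, M]
Visit I; enqueue C → queue [K, L, N, O, J, M, C]
Visit K → queue [L, N, O, J, M, C]
Visit L; enqueue G, P → queue [N, O, J, M, C, G, P]
Visit N; enqueue R → queue [O, J, M, C, G, P, R]
Visit O; enqueue Q → queue [J, M, C, G, P, R, Q]
Visit J → queue [M, C, G, P, R, Q]
Visit M → queue [C, G, P, R, Q]
Visit C → queue [G, P, R, Q]
Visit G → queue [P, R, Q]
Visit P → queue [R, Q]
Visit R → queue [Q]
Visit Q → queue []

D, A, B, E, F, H, I, K, L, N, O, J, M, C, G, P, R, Q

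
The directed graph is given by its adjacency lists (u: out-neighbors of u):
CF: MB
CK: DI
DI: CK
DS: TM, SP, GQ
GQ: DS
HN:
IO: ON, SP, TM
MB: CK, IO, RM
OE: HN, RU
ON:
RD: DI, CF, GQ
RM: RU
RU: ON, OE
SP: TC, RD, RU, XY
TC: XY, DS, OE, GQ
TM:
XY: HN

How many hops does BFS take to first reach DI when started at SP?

2

Level 0: SP
Level 1: RD, RU, TC, XY
Level 2: CF, DI, DS, GQ, HN, OE, ON
Level 3: CK, MB, TM
Level 4: IO, RM
DI first appears at level 2.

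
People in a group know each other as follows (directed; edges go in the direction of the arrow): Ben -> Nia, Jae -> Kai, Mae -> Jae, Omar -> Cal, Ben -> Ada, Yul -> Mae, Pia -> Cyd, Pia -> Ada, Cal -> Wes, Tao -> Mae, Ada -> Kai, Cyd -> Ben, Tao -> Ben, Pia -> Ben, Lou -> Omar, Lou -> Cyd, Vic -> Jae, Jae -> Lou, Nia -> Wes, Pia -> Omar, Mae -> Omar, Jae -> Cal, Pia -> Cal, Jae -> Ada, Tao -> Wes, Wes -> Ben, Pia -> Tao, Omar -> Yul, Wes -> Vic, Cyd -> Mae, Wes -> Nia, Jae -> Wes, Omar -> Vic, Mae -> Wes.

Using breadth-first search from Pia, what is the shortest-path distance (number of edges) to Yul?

Level 0: Pia
Level 1: Ada, Ben, Cal, Cyd, Omar, Tao
Level 2: Kai, Mae, Nia, Vic, Wes, Yul
Level 3: Jae
Level 4: Lou
Yul first appears at level 2.

2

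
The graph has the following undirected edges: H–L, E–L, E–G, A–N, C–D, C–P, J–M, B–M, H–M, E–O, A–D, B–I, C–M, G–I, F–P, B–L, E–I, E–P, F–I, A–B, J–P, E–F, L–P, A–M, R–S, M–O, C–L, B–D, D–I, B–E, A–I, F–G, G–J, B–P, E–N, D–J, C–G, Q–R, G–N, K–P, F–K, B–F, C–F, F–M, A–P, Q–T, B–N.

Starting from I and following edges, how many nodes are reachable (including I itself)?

16

BFS from I visits: I, G, F, E, D, B, A, N, J, C, P, M, K, O, L, H
Reachable nodes: 16 of 20 total.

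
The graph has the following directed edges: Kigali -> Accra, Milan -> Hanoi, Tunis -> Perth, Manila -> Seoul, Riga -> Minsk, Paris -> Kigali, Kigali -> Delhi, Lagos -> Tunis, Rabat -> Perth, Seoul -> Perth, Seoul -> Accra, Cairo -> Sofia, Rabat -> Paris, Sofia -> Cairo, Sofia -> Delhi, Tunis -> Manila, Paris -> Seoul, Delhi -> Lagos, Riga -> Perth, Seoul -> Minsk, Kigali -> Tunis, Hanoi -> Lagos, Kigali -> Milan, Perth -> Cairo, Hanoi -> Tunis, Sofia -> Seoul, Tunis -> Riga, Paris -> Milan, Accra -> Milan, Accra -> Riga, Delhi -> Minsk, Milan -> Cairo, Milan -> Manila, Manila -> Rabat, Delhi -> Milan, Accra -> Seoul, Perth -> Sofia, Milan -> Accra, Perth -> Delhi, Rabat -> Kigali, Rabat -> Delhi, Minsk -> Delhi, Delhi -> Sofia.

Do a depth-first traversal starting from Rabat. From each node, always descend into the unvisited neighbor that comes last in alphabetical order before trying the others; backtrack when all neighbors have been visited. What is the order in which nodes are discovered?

Visit Rabat
Rabat → Perth
Perth → Sofia
Sofia → Seoul
Seoul → Minsk
Minsk → Delhi
Delhi → Milan
Milan → Manila
Milan → Hanoi
Hanoi → Tunis
Tunis → Riga
Hanoi → Lagos
Milan → Cairo
Milan → Accra
Rabat → Paris
Paris → Kigali

Rabat, Perth, Sofia, Seoul, Minsk, Delhi, Milan, Manila, Hanoi, Tunis, Riga, Lagos, Cairo, Accra, Paris, Kigali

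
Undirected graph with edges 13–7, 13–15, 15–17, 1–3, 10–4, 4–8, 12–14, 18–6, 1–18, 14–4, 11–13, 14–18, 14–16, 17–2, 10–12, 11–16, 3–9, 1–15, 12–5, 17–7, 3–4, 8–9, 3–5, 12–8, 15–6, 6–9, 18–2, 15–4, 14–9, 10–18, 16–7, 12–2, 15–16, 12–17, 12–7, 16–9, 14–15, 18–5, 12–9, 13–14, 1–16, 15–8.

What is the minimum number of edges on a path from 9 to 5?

2

Level 0: 9
Level 1: 3, 6, 8, 12, 14, 16
Level 2: 1, 2, 4, 5, 7, 10, 11, 13, 15, 17, 18
5 first appears at level 2.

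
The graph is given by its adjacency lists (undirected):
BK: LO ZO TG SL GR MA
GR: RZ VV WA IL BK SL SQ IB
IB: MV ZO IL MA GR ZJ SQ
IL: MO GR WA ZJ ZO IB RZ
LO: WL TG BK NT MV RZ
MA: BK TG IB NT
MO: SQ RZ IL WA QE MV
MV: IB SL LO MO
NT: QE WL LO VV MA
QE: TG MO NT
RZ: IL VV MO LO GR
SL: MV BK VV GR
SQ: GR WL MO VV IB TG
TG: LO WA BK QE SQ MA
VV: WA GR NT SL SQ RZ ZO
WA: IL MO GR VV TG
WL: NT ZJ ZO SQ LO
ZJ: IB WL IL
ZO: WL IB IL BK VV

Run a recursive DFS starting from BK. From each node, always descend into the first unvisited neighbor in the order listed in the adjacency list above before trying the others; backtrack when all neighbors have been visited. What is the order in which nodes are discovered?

Visit BK
BK → LO
LO → WL
WL → NT
NT → QE
QE → TG
TG → WA
WA → IL
IL → MO
MO → SQ
SQ → GR
GR → RZ
RZ → VV
VV → SL
SL → MV
MV → IB
IB → ZO
IB → MA
IB → ZJ

BK, LO, WL, NT, QE, TG, WA, IL, MO, SQ, GR, RZ, VV, SL, MV, IB, ZO, MA, ZJ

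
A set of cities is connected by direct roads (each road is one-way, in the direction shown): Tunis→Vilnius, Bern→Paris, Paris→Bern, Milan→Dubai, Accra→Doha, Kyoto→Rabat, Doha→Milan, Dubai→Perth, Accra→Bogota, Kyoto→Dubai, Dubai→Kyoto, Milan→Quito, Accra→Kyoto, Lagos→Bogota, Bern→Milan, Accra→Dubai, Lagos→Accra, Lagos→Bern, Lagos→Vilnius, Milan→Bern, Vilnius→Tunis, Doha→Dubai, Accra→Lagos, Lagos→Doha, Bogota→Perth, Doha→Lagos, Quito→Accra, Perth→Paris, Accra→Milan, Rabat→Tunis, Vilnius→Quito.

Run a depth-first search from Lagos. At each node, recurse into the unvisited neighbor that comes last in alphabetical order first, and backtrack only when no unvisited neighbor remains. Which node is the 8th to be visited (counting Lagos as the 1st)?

Perth

Visit Lagos
Lagos → Vilnius
Vilnius → Tunis
Vilnius → Quito
Quito → Accra
Accra → Milan
Milan → Dubai
Dubai → Perth
Perth → Paris
Paris → Bern
Dubai → Kyoto
Kyoto → Rabat
Accra → Doha
Accra → Bogota

Visit order: Lagos, Vilnius, Tunis, Quito, Accra, Milan, Dubai, Perth, Paris, Bern, Kyoto, Rabat, Doha, Bogota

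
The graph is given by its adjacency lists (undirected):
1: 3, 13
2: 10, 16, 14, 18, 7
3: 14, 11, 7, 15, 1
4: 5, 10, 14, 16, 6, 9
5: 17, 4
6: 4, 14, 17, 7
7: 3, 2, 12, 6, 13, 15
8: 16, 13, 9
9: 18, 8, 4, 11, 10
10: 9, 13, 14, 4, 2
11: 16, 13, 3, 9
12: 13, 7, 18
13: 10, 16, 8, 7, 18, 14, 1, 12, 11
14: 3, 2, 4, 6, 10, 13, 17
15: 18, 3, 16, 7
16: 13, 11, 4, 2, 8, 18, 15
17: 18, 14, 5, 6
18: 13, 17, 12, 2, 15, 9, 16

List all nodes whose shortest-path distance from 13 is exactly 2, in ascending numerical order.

2, 3, 4, 6, 9, 15, 17

Level 0: 13
Level 1: 1, 7, 8, 10, 11, 12, 14, 16, 18
Level 2: 2, 3, 4, 6, 9, 15, 17
Level 3: 5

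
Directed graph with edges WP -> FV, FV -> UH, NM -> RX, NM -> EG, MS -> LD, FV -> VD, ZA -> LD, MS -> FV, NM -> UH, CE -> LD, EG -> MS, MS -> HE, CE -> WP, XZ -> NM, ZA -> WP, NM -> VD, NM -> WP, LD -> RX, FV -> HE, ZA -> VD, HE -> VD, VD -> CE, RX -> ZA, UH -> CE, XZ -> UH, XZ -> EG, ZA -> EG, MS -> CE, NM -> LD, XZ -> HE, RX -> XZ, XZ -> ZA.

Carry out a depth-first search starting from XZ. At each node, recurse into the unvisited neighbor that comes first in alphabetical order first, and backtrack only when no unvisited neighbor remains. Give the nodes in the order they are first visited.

XZ EG MS CE LD RX ZA VD WP FV HE UH NM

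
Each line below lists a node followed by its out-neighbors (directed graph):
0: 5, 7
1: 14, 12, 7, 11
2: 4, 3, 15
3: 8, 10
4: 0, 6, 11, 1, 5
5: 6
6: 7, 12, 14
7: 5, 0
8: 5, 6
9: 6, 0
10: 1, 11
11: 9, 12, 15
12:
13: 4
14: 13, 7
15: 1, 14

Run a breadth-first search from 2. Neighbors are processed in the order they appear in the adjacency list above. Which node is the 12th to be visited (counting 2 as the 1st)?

Visit 2; enqueue 4, 3, 15 → queue [4, 3, 15]
Visit 4; enqueue 0, 6, 11, 1, 5 → queue [3, 15, 0, 6, 11, 1, 5]
Visit 3; enqueue 8, 10 → queue [15, 0, 6, 11, 1, 5, 8, 10]
Visit 15; enqueue 14 → queue [0, 6, 11, 1, 5, 8, 10, 14]
Visit 0; enqueue 7 → queue [6, 11, 1, 5, 8, 10, 14, 7]
Visit 6; enqueue 12 → queue [11, 1, 5, 8, 10, 14, 7, 12]
Visit 11; enqueue 9 → queue [1, 5, 8, 10, 14, 7, 12, 9]
Visit 1 → queue [5, 8, 10, 14, 7, 12, 9]
Visit 5 → queue [8, 10, 14, 7, 12, 9]
Visit 8 → queue [10, 14, 7, 12, 9]
Visit 10 → queue [14, 7, 12, 9]
Visit 14; enqueue 13 → queue [7, 12, 9, 13]
Visit 7 → queue [12, 9, 13]
Visit 12 → queue [9, 13]
Visit 9 → queue [13]
Visit 13 → queue []

Visit order: 2, 4, 3, 15, 0, 6, 11, 1, 5, 8, 10, 14, 7, 12, 9, 13

14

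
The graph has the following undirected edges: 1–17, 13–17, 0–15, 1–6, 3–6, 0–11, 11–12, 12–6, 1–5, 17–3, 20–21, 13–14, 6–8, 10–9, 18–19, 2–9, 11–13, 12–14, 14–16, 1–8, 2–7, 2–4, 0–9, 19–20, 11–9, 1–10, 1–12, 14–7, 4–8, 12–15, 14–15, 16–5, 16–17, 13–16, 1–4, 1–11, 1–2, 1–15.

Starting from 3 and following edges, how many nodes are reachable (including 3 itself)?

18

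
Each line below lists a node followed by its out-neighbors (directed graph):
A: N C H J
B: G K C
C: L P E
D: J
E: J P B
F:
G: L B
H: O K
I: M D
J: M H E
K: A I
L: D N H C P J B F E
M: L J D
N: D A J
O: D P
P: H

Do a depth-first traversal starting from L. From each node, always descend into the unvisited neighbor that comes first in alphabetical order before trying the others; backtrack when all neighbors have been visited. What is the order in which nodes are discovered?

L -> B -> C -> E -> J -> H -> K -> A -> N -> D -> I -> M -> O -> P -> G -> F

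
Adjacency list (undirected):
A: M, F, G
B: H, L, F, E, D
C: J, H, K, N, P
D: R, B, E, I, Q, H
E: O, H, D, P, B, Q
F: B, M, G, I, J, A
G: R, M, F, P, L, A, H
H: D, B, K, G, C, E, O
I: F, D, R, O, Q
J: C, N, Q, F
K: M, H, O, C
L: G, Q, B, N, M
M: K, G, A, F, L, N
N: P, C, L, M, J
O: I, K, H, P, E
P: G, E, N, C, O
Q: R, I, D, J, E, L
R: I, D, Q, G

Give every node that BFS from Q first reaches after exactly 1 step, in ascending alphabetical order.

Level 0: Q
Level 1: D, E, I, J, L, R
Level 2: B, C, F, G, H, M, N, O, P
Level 3: A, K

D, E, I, J, L, R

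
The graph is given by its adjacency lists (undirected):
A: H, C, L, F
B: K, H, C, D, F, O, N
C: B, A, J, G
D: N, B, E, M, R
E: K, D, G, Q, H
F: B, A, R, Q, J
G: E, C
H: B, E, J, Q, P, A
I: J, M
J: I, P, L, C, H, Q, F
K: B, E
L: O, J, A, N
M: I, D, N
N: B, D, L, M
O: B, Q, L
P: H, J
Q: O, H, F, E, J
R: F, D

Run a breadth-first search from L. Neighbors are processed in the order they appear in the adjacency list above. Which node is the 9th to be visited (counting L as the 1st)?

Visit L; enqueue O, J, A, N → queue [O, J, A, N]
Visit O; enqueue B, Q → queue [J, A, N, B, Q]
Visit J; enqueue I, P, C, H, F → queue [A, N, B, Q, I, P, C, H, F]
Visit A → queue [N, B, Q, I, P, C, H, F]
Visit N; enqueue D, M → queue [B, Q, I, P, C, H, F, D, M]
Visit B; enqueue K → queue [Q, I, P, C, H, F, D, M, K]
Visit Q; enqueue E → queue [I, P, C, H, F, D, M, K, E]
Visit I → queue [P, C, H, F, D, M, K, E]
Visit P → queue [C, H, F, D, M, K, E]
Visit C; enqueue G → queue [H, F, D, M, K, E, G]
Visit H → queue [F, D, M, K, E, G]
Visit F; enqueue R → queue [D, M, K, E, G, R]
Visit D → queue [M, K, E, G, R]
Visit M → queue [K, E, G, R]
Visit K → queue [E, G, R]
Visit E → queue [G, R]
Visit G → queue [R]
Visit R → queue []

Visit order: L, O, J, A, N, B, Q, I, P, C, H, F, D, M, K, E, G, R

P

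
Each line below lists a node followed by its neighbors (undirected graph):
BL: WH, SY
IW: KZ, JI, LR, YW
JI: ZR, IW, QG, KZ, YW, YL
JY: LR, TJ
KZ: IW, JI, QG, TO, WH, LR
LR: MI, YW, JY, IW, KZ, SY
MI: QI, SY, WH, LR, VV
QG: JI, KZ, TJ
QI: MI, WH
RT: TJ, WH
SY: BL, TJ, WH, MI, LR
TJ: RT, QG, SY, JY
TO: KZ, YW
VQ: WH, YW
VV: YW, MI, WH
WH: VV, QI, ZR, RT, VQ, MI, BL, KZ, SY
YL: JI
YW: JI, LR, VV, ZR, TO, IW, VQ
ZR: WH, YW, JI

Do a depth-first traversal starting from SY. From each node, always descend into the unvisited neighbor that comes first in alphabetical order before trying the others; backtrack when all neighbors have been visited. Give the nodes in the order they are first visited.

SY BL WH KZ IW JI QG TJ JY LR MI QI VV YW TO VQ ZR RT YL

Visit SY
SY → BL
BL → WH
WH → KZ
KZ → IW
IW → JI
JI → QG
QG → TJ
TJ → JY
JY → LR
LR → MI
MI → QI
MI → VV
VV → YW
YW → TO
YW → VQ
YW → ZR
TJ → RT
JI → YL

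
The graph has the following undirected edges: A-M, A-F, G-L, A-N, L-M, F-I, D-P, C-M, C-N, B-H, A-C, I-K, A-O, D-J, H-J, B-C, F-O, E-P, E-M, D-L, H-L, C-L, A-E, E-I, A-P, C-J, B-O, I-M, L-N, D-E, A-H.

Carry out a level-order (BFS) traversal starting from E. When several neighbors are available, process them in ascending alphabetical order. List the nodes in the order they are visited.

Visit E; enqueue A, D, I, M, P → queue [A, D, I, M, P]
Visit A; enqueue C, F, H, N, O → queue [D, I, M, P, C, F, H, N, O]
Visit D; enqueue J, L → queue [I, M, P, C, F, H, N, O, J, L]
Visit I; enqueue K → queue [M, P, C, F, H, N, O, J, L, K]
Visit M → queue [P, C, F, H, N, O, J, L, K]
Visit P → queue [C, F, H, N, O, J, L, K]
Visit C; enqueue B → queue [F, H, N, O, J, L, K, B]
Visit F → queue [H, N, O, J, L, K, B]
Visit H → queue [N, O, J, L, K, B]
Visit N → queue [O, J, L, K, B]
Visit O → queue [J, L, K, B]
Visit J → queue [L, K, B]
Visit L; enqueue G → queue [K, B, G]
Visit K → queue [B, G]
Visit B → queue [G]
Visit G → queue []

E A D I M P C F H N O J L K B G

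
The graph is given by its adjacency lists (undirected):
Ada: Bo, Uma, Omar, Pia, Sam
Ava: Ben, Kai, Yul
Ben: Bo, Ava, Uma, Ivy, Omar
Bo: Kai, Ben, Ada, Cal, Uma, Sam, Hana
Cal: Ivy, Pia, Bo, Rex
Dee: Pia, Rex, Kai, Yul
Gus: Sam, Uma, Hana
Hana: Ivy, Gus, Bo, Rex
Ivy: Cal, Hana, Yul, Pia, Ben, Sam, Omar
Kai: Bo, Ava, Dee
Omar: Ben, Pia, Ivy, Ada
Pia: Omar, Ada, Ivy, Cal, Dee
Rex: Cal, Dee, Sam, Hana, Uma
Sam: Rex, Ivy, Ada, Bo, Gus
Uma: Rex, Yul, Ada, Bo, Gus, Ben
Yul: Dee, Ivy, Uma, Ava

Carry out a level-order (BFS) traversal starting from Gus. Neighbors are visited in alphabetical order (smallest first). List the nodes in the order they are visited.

Gus, Hana, Sam, Uma, Bo, Ivy, Rex, Ada, Ben, Yul, Cal, Kai, Omar, Pia, Dee, Ava

Visit Gus; enqueue Hana, Sam, Uma → queue [Hana, Sam, Uma]
Visit Hana; enqueue Bo, Ivy, Rex → queue [Sam, Uma, Bo, Ivy, Rex]
Visit Sam; enqueue Ada → queue [Uma, Bo, Ivy, Rex, Ada]
Visit Uma; enqueue Ben, Yul → queue [Bo, Ivy, Rex, Ada, Ben, Yul]
Visit Bo; enqueue Cal, Kai → queue [Ivy, Rex, Ada, Ben, Yul, Cal, Kai]
Visit Ivy; enqueue Omar, Pia → queue [Rex, Ada, Ben, Yul, Cal, Kai, Omar, Pia]
Visit Rex; enqueue Dee → queue [Ada, Ben, Yul, Cal, Kai, Omar, Pia, Dee]
Visit Ada → queue [Ben, Yul, Cal, Kai, Omar, Pia, Dee]
Visit Ben; enqueue Ava → queue [Yul, Cal, Kai, Omar, Pia, Dee, Ava]
Visit Yul → queue [Cal, Kai, Omar, Pia, Dee, Ava]
Visit Cal → queue [Kai, Omar, Pia, Dee, Ava]
Visit Kai → queue [Omar, Pia, Dee, Ava]
Visit Omar → queue [Pia, Dee, Ava]
Visit Pia → queue [Dee, Ava]
Visit Dee → queue [Ava]
Visit Ava → queue []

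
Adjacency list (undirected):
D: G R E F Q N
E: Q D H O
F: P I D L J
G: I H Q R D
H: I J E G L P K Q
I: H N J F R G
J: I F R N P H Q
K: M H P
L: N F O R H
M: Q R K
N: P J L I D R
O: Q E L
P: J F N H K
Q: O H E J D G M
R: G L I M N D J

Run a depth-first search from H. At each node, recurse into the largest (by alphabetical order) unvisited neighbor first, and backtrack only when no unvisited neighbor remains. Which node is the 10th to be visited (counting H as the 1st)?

Visit H
H → Q
Q → O
O → L
L → R
R → N
N → P
P → K
K → M
P → J
J → I
I → G
G → D
D → F
D → E

Visit order: H, Q, O, L, R, N, P, K, M, J, I, G, D, F, E

J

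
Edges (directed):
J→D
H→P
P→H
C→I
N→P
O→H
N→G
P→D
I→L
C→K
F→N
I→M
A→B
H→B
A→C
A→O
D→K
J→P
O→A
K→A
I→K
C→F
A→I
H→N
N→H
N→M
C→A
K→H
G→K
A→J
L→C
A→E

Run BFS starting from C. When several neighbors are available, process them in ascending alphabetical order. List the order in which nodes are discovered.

C, A, F, I, K, B, E, J, O, N, L, M, H, D, P, G

Visit C; enqueue A, F, I, K → queue [A, F, I, K]
Visit A; enqueue B, E, J, O → queue [F, I, K, B, E, J, O]
Visit F; enqueue N → queue [I, K, B, E, J, O, N]
Visit I; enqueue L, M → queue [K, B, E, J, O, N, L, M]
Visit K; enqueue H → queue [B, E, J, O, N, L, M, H]
Visit B → queue [E, J, O, N, L, M, H]
Visit E → queue [J, O, N, L, M, H]
Visit J; enqueue D, P → queue [O, N, L, M, H, D, P]
Visit O → queue [N, L, M, H, D, P]
Visit N; enqueue G → queue [L, M, H, D, P, G]
Visit L → queue [M, H, D, P, G]
Visit M → queue [H, D, P, G]
Visit H → queue [D, P, G]
Visit D → queue [P, G]
Visit P → queue [G]
Visit G → queue []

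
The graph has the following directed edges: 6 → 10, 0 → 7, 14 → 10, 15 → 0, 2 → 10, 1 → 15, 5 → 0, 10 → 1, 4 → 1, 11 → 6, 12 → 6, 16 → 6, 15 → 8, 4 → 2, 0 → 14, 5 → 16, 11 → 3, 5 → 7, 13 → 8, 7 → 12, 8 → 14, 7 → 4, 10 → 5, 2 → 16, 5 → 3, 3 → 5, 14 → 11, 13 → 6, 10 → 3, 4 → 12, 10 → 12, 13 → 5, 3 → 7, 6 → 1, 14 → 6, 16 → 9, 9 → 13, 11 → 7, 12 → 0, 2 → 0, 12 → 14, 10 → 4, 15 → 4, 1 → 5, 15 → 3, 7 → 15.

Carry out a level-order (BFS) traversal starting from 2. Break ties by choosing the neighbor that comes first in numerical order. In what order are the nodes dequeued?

2 -> 0 -> 10 -> 16 -> 7 -> 14 -> 1 -> 3 -> 4 -> 5 -> 12 -> 6 -> 9 -> 15 -> 11 -> 13 -> 8

Visit 2; enqueue 0, 10, 16 → queue [0, 10, 16]
Visit 0; enqueue 7, 14 → queue [10, 16, 7, 14]
Visit 10; enqueue 1, 3, 4, 5, 12 → queue [16, 7, 14, 1, 3, 4, 5, 12]
Visit 16; enqueue 6, 9 → queue [7, 14, 1, 3, 4, 5, 12, 6, 9]
Visit 7; enqueue 15 → queue [14, 1, 3, 4, 5, 12, 6, 9, 15]
Visit 14; enqueue 11 → queue [1, 3, 4, 5, 12, 6, 9, 15, 11]
Visit 1 → queue [3, 4, 5, 12, 6, 9, 15, 11]
Visit 3 → queue [4, 5, 12, 6, 9, 15, 11]
Visit 4 → queue [5, 12, 6, 9, 15, 11]
Visit 5 → queue [12, 6, 9, 15, 11]
Visit 12 → queue [6, 9, 15, 11]
Visit 6 → queue [9, 15, 11]
Visit 9; enqueue 13 → queue [15, 11, 13]
Visit 15; enqueue 8 → queue [11, 13, 8]
Visit 11 → queue [13, 8]
Visit 13 → queue [8]
Visit 8 → queue []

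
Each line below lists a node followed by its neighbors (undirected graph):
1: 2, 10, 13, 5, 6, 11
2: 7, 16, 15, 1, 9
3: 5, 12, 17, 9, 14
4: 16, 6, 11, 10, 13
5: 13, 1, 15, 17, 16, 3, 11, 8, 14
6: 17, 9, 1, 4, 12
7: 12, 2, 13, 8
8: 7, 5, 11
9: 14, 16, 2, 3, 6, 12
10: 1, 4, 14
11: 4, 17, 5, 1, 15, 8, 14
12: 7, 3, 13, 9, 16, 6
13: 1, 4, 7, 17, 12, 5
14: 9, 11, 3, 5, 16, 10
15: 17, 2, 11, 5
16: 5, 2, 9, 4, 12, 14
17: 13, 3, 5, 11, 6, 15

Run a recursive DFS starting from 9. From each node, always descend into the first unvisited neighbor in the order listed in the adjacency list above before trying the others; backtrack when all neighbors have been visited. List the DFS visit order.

9 → 14 → 11 → 4 → 16 → 5 → 13 → 1 → 2 → 7 → 12 → 3 → 17 → 6 → 15 → 8 → 10

Visit 9
9 → 14
14 → 11
11 → 4
4 → 16
16 → 5
5 → 13
13 → 1
1 → 2
2 → 7
7 → 12
12 → 3
3 → 17
17 → 6
17 → 15
7 → 8
1 → 10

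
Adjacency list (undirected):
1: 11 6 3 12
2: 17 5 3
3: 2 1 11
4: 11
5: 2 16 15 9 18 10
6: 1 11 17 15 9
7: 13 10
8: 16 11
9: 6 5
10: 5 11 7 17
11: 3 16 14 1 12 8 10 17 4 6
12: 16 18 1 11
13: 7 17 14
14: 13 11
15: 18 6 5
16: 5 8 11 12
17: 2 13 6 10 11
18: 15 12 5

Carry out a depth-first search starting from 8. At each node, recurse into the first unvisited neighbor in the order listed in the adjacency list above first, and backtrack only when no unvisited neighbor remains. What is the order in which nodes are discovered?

8, 16, 5, 2, 17, 13, 7, 10, 11, 3, 1, 6, 15, 18, 12, 9, 14, 4

Visit 8
8 → 16
16 → 5
5 → 2
2 → 17
17 → 13
13 → 7
7 → 10
10 → 11
11 → 3
3 → 1
1 → 6
6 → 15
15 → 18
18 → 12
6 → 9
11 → 14
11 → 4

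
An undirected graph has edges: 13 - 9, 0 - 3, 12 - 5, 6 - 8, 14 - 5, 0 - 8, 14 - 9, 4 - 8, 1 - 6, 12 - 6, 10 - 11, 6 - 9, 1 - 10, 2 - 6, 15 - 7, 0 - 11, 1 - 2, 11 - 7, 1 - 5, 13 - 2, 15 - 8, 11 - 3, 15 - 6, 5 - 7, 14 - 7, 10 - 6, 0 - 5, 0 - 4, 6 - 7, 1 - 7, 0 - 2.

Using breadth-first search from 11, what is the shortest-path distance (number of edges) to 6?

Level 0: 11
Level 1: 0, 3, 7, 10
Level 2: 1, 2, 4, 5, 6, 8, 14, 15
Level 3: 9, 12, 13
6 first appears at level 2.

2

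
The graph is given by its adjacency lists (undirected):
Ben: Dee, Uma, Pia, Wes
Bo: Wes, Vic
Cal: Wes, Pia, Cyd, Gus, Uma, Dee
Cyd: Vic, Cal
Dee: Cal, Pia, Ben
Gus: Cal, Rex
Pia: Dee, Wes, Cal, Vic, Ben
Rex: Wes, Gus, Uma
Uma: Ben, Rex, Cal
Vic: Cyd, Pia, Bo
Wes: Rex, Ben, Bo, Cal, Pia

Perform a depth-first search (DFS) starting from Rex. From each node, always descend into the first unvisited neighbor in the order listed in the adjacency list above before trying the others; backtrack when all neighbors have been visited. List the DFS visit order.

Rex Wes Ben Dee Cal Pia Vic Cyd Bo Gus Uma

Visit Rex
Rex → Wes
Wes → Ben
Ben → Dee
Dee → Cal
Cal → Pia
Pia → Vic
Vic → Cyd
Vic → Bo
Cal → Gus
Cal → Uma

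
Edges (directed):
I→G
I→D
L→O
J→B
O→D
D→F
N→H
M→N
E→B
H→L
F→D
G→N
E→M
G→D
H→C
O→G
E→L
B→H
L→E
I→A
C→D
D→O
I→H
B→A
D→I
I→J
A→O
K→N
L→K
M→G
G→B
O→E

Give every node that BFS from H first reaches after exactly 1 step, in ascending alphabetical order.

C, L

Level 0: H
Level 1: C, L
Level 2: D, E, K, O
Level 3: B, F, G, I, M, N
Level 4: A, J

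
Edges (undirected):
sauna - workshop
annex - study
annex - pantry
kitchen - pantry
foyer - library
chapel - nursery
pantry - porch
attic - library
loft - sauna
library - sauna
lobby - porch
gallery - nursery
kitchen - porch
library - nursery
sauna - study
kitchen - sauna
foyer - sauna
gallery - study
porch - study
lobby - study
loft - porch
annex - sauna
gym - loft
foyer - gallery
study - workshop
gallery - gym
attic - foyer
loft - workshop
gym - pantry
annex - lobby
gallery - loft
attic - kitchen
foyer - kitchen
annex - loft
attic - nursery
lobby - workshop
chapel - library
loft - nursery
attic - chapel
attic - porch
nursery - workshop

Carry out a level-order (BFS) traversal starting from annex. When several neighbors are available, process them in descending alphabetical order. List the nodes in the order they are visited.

Visit annex; enqueue study, sauna, pantry, loft, lobby → queue [study, sauna, pantry, loft, lobby]
Visit study; enqueue workshop, porch, gallery → queue [sauna, pantry, loft, lobby, workshop, porch, gallery]
Visit sauna; enqueue library, kitchen, foyer → queue [pantry, loft, lobby, workshop, porch, gallery, library, kitchen, foyer]
Visit pantry; enqueue gym → queue [loft, lobby, workshop, porch, gallery, library, kitchen, foyer, gym]
Visit loft; enqueue nursery → queue [lobby, workshop, porch, gallery, library, kitchen, foyer, gym, nursery]
Visit lobby → queue [workshop, porch, gallery, library, kitchen, foyer, gym, nursery]
Visit workshop → queue [porch, gallery, library, kitchen, foyer, gym, nursery]
Visit porch; enqueue attic → queue [gallery, library, kitchen, foyer, gym, nursery, attic]
Visit gallery → queue [library, kitchen, foyer, gym, nursery, attic]
Visit library; enqueue chapel → queue [kitchen, foyer, gym, nursery, attic, chapel]
Visit kitchen → queue [foyer, gym, nursery, attic, chapel]
Visit foyer → queue [gym, nursery, attic, chapel]
Visit gym → queue [nursery, attic, chapel]
Visit nursery → queue [attic, chapel]
Visit attic → queue [chapel]
Visit chapel → queue []

annex -> study -> sauna -> pantry -> loft -> lobby -> workshop -> porch -> gallery -> library -> kitchen -> foyer -> gym -> nursery -> attic -> chapel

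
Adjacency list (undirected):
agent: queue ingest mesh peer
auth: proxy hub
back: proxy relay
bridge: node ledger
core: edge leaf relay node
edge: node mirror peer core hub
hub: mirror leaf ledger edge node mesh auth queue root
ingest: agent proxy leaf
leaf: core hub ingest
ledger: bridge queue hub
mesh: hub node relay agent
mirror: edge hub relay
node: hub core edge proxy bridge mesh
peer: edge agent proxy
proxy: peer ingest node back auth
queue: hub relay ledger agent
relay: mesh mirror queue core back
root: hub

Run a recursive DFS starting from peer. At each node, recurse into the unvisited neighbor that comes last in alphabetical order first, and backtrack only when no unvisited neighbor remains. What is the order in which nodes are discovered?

Visit peer
peer → proxy
proxy → node
node → mesh
mesh → relay
relay → queue
queue → ledger
ledger → hub
hub → root
hub → mirror
mirror → edge
edge → core
core → leaf
leaf → ingest
ingest → agent
hub → auth
ledger → bridge
relay → back

peer -> proxy -> node -> mesh -> relay -> queue -> ledger -> hub -> root -> mirror -> edge -> core -> leaf -> ingest -> agent -> auth -> bridge -> back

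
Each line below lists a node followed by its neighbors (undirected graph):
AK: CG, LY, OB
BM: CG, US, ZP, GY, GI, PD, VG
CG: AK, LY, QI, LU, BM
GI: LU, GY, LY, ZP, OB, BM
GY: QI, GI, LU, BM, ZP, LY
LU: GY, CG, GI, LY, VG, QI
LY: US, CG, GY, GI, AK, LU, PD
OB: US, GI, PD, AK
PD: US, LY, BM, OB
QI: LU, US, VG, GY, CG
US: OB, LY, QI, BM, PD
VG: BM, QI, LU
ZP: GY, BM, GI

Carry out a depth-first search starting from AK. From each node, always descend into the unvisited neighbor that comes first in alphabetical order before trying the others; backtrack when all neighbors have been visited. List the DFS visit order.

Visit AK
AK → CG
CG → BM
BM → GI
GI → GY
GY → LU
LU → LY
LY → PD
PD → OB
OB → US
US → QI
QI → VG
GY → ZP

AK → CG → BM → GI → GY → LU → LY → PD → OB → US → QI → VG → ZP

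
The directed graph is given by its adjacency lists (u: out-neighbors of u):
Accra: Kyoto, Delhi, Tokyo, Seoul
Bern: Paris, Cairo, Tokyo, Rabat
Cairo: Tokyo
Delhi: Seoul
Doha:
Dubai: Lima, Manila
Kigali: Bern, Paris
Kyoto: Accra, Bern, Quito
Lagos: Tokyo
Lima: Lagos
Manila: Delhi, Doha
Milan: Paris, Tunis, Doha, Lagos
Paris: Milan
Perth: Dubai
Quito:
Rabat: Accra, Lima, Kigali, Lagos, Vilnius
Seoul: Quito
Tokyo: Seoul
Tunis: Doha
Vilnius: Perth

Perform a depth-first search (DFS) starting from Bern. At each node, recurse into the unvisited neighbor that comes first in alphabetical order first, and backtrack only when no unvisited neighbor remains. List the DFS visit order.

Bern, Cairo, Tokyo, Seoul, Quito, Paris, Milan, Doha, Lagos, Tunis, Rabat, Accra, Delhi, Kyoto, Kigali, Lima, Vilnius, Perth, Dubai, Manila

Visit Bern
Bern → Cairo
Cairo → Tokyo
Tokyo → Seoul
Seoul → Quito
Bern → Paris
Paris → Milan
Milan → Doha
Milan → Lagos
Milan → Tunis
Bern → Rabat
Rabat → Accra
Accra → Delhi
Accra → Kyoto
Rabat → Kigali
Rabat → Lima
Rabat → Vilnius
Vilnius → Perth
Perth → Dubai
Dubai → Manila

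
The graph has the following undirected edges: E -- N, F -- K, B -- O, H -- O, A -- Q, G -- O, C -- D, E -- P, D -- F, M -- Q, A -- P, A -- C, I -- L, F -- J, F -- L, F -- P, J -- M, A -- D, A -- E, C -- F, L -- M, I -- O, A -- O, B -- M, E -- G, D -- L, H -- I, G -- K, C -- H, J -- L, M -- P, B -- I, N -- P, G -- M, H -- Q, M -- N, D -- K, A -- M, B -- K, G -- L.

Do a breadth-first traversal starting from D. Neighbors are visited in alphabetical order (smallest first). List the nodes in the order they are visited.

D, A, C, F, K, L, E, M, O, P, Q, H, J, B, G, I, N

Visit D; enqueue A, C, F, K, L → queue [A, C, F, K, L]
Visit A; enqueue E, M, O, P, Q → queue [C, F, K, L, E, M, O, P, Q]
Visit C; enqueue H → queue [F, K, L, E, M, O, P, Q, H]
Visit F; enqueue J → queue [K, L, E, M, O, P, Q, H, J]
Visit K; enqueue B, G → queue [L, E, M, O, P, Q, H, J, B, G]
Visit L; enqueue I → queue [E, M, O, P, Q, H, J, B, G, I]
Visit E; enqueue N → queue [M, O, P, Q, H, J, B, G, I, N]
Visit M → queue [O, P, Q, H, J, B, G, I, N]
Visit O → queue [P, Q, H, J, B, G, I, N]
Visit P → queue [Q, H, J, B, G, I, N]
Visit Q → queue [H, J, B, G, I, N]
Visit H → queue [J, B, G, I, N]
Visit J → queue [B, G, I, N]
Visit B → queue [G, I, N]
Visit G → queue [I, N]
Visit I → queue [N]
Visit N → queue []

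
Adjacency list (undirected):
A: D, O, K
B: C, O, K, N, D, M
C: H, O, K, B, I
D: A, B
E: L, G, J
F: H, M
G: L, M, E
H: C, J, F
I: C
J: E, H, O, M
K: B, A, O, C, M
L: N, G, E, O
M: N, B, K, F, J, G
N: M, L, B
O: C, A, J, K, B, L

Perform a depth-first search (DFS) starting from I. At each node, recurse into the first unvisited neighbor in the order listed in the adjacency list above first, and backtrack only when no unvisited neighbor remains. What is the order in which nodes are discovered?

I → C → H → J → E → L → N → M → B → O → A → D → K → F → G

Visit I
I → C
C → H
H → J
J → E
E → L
L → N
N → M
M → B
B → O
O → A
A → D
A → K
M → F
M → G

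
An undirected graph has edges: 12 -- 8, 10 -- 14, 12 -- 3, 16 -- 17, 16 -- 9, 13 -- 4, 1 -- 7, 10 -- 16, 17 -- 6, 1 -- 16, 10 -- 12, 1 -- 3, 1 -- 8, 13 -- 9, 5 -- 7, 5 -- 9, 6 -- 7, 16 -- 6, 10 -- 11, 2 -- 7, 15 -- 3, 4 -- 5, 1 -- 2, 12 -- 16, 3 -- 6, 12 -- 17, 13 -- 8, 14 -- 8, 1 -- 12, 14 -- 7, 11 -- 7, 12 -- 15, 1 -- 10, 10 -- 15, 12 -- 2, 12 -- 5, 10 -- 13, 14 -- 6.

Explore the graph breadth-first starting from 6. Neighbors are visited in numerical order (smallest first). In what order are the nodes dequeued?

6 3 7 14 16 17 1 12 15 2 5 11 8 10 9 4 13

Visit 6; enqueue 3, 7, 14, 16, 17 → queue [3, 7, 14, 16, 17]
Visit 3; enqueue 1, 12, 15 → queue [7, 14, 16, 17, 1, 12, 15]
Visit 7; enqueue 2, 5, 11 → queue [14, 16, 17, 1, 12, 15, 2, 5, 11]
Visit 14; enqueue 8, 10 → queue [16, 17, 1, 12, 15, 2, 5, 11, 8, 10]
Visit 16; enqueue 9 → queue [17, 1, 12, 15, 2, 5, 11, 8, 10, 9]
Visit 17 → queue [1, 12, 15, 2, 5, 11, 8, 10, 9]
Visit 1 → queue [12, 15, 2, 5, 11, 8, 10, 9]
Visit 12 → queue [15, 2, 5, 11, 8, 10, 9]
Visit 15 → queue [2, 5, 11, 8, 10, 9]
Visit 2 → queue [5, 11, 8, 10, 9]
Visit 5; enqueue 4 → queue [11, 8, 10, 9, 4]
Visit 11 → queue [8, 10, 9, 4]
Visit 8; enqueue 13 → queue [10, 9, 4, 13]
Visit 10 → queue [9, 4, 13]
Visit 9 → queue [4, 13]
Visit 4 → queue [13]
Visit 13 → queue []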